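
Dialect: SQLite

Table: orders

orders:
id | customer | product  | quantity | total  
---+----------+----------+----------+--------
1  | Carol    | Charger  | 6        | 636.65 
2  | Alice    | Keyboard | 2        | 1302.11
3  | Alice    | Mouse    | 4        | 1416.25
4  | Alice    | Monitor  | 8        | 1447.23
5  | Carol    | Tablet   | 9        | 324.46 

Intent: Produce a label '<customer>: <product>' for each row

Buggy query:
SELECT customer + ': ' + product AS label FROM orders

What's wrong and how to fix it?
Bug: SQLite uses || for string concatenation; + coerces text to numbers (yielding 0)

Fix: Replace + with || to concatenate text

Corrected query:
SELECT customer || ': ' || product AS label FROM orders

Result:
label          
---------------
Carol: Charger 
Alice: Keyboard
Alice: Mouse   
Alice: Monitor 
Carol: Tablet  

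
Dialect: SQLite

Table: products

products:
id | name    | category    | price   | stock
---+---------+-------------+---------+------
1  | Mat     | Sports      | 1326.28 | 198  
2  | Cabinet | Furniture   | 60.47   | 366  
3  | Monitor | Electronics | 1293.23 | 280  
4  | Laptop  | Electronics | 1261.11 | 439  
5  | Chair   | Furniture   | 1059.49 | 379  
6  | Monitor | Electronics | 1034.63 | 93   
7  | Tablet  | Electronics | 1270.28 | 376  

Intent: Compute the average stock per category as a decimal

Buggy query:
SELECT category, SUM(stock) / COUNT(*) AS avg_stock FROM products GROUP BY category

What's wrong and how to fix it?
Bug: Both operands are integers, so '/' performs integer division and truncates

Fix: Multiply by 1.0 (or CAST to REAL) to force floating-point division

Corrected query:
SELECT category, SUM(stock) * 1.0 / COUNT(*) AS avg_stock FROM products GROUP BY category

Result:
category    | avg_stock
------------+----------
Electronics | 297      
Furniture   | 372.5    
Sports      | 198      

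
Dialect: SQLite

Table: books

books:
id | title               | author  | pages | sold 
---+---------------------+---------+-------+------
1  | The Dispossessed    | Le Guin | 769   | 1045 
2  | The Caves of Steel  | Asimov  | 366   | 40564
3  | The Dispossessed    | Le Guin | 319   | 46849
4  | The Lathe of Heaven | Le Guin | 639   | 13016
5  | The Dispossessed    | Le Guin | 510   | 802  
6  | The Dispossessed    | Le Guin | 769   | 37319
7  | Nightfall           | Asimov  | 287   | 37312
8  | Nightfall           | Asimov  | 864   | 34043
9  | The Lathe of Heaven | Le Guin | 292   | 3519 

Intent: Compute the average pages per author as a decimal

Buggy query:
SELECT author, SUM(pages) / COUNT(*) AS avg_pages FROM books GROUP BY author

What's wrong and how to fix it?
Bug: SUM(pages) and COUNT(*) are both integers; the division truncates the fractional part

Fix: Cast one side to REAL so the division keeps the fractional part

Corrected query:
SELECT author, SUM(pages) * 1.0 / COUNT(*) AS avg_pages FROM books GROUP BY author

Result:
author  | avg_pages 
--------+-----------
Asimov  | 505.666667
Le Guin | 549.666667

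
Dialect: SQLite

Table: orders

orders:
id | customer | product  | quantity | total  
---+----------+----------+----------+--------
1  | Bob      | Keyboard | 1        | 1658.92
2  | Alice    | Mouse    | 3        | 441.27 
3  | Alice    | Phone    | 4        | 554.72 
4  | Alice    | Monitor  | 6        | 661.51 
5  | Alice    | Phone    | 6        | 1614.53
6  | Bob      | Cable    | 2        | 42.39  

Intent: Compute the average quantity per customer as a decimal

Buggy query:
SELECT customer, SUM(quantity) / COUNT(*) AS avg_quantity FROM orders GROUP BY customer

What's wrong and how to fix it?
Bug: Both operands are integers, so '/' performs integer division and truncates

Fix: Multiply by 1.0 (or CAST to REAL) to force floating-point division

Corrected query:
SELECT customer, SUM(quantity) * 1.0 / COUNT(*) AS avg_quantity FROM orders GROUP BY customer

Result:
customer | avg_quantity
---------+-------------
Alice    | 4.75        
Bob      | 1.5         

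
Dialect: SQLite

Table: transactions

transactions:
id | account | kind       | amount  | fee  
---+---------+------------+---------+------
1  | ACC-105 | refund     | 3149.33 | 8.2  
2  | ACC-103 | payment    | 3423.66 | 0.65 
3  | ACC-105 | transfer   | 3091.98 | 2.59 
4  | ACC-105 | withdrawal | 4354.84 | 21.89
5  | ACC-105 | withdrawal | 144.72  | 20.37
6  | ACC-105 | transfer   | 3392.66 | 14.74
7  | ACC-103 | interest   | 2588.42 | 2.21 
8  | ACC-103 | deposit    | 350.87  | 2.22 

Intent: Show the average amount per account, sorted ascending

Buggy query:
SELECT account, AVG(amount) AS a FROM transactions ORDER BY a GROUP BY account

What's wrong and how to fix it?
Bug: ORDER BY appears before GROUP BY; SQL clause order requires GROUP BY first

Fix: Move ORDER BY to the end, after GROUP BY

Corrected query:
SELECT account, AVG(amount) AS a FROM transactions GROUP BY account ORDER BY a

Result:
account | a          
--------+------------
ACC-103 | 2120.983333
ACC-105 | 2826.706   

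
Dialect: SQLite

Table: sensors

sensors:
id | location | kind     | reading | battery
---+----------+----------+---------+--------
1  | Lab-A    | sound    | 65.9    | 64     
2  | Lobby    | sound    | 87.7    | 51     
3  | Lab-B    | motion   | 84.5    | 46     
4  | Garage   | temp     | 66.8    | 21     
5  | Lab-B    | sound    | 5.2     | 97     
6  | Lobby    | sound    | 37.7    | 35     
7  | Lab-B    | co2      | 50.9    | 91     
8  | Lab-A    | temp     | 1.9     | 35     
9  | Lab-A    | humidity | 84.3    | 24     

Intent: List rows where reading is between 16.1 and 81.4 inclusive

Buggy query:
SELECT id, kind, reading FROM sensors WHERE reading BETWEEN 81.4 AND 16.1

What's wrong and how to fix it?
Bug: The bounds are reversed; BETWEEN a AND b requires a <= b to match anything

Fix: Write BETWEEN 16.1 AND 81.4

Corrected query:
SELECT id, kind, reading FROM sensors WHERE reading BETWEEN 16.1 AND 81.4

Result:
id | kind  | reading
---+-------+--------
1  | sound | 65.9   
4  | temp  | 66.8   
6  | sound | 37.7   
7  | co2   | 50.9   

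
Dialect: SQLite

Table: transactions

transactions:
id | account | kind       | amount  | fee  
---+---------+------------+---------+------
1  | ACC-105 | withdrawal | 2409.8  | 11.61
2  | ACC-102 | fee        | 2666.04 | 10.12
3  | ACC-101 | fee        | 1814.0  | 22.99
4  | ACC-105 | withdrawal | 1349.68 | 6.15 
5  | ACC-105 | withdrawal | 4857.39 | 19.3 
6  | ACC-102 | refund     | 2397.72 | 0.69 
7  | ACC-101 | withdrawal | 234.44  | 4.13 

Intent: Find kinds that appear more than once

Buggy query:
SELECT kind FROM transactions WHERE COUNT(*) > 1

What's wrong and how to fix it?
Bug: COUNT(*) is an aggregate and cannot be used in WHERE

Fix: GROUP BY kind, then filter groups with HAVING COUNT(*) > 1

Corrected query:
SELECT kind FROM transactions GROUP BY kind HAVING COUNT(*) > 1

Result:
kind      
----------
fee       
withdrawal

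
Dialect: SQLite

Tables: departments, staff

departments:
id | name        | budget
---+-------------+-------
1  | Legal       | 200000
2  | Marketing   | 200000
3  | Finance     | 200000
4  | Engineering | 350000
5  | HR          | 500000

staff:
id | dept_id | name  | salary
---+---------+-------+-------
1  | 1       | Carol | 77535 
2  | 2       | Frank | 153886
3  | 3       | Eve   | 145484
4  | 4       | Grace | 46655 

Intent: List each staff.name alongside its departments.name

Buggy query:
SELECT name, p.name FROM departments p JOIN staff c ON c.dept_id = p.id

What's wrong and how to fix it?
Bug: 'name' exists in both joined tables, so the database can't tell which one is meant

Fix: Qualify the column with its table alias (c.name)

Corrected query:
SELECT c.name, p.name FROM departments p JOIN staff c ON c.dept_id = p.id

Result:
name  | name       
------+------------
Carol | Legal      
Frank | Marketing  
Eve   | Finance    
Grace | Engineering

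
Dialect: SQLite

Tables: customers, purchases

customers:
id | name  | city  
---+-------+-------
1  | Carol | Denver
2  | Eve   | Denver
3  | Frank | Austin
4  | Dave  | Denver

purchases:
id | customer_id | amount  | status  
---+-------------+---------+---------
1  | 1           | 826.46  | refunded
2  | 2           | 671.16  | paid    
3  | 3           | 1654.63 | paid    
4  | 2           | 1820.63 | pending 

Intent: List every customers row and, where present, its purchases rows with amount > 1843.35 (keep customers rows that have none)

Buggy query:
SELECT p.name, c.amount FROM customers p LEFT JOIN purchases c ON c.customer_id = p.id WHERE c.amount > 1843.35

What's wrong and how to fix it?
Bug: A WHERE condition on the right-hand table after LEFT JOIN drops unmatched parents

Fix: Move the right-table condition into the ON clause so unmatched parents are kept

Corrected query:
SELECT p.name, c.amount FROM customers p LEFT JOIN purchases c ON c.customer_id = p.id AND c.amount > 1843.35

Result:
name  | amount
------+-------
Carol | NULL  
Eve   | NULL  
Frank | NULL  
Dave  | NULL  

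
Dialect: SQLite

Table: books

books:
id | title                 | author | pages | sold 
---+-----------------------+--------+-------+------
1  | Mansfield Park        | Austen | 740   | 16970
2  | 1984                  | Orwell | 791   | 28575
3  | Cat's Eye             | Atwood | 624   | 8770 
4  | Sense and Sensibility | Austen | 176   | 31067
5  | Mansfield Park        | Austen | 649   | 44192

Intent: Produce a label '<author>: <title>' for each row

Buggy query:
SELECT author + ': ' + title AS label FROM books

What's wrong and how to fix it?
Bug: SQLite uses || for string concatenation; + coerces text to numbers (yielding 0)

Fix: Use the || operator for string concatenation

Corrected query:
SELECT author || ': ' || title AS label FROM books

Result:
label                        
-----------------------------
Austen: Mansfield Park       
Orwell: 1984                 
Atwood: Cat's Eye            
Austen: Sense and Sensibility
Austen: Mansfield Park       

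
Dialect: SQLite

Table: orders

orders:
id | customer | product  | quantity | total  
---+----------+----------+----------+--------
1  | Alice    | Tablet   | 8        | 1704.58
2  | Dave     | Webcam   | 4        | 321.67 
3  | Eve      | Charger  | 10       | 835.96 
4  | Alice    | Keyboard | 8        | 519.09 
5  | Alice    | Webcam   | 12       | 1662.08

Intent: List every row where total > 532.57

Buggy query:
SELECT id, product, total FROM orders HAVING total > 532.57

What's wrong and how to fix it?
Bug: This is a non-aggregate query (no GROUP BY, no aggregates), so in SQLite the HAVING clause is invalid here; a row-level condition belongs in WHERE

Fix: Replace HAVING with WHERE since the condition applies to individual rows

Corrected query:
SELECT id, product, total FROM orders WHERE total > 532.57

Result:
id | product | total  
---+---------+--------
1  | Tablet  | 1704.58
3  | Charger | 835.96 
5  | Webcam  | 1662.08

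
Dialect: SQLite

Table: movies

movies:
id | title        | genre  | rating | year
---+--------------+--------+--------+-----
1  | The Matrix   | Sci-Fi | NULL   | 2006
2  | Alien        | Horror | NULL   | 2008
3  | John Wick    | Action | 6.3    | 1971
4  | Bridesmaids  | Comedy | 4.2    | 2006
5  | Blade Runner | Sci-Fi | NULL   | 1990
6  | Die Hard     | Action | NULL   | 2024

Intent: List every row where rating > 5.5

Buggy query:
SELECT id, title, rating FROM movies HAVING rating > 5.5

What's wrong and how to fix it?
Bug: This is a non-aggregate query (no GROUP BY, no aggregates), so in SQLite the HAVING clause is invalid here; a row-level condition belongs in WHERE

Fix: Replace HAVING with WHERE since the condition applies to individual rows

Corrected query:
SELECT id, title, rating FROM movies WHERE rating > 5.5

Result:
id | title     | rating
---+-----------+-------
3  | John Wick | 6.3   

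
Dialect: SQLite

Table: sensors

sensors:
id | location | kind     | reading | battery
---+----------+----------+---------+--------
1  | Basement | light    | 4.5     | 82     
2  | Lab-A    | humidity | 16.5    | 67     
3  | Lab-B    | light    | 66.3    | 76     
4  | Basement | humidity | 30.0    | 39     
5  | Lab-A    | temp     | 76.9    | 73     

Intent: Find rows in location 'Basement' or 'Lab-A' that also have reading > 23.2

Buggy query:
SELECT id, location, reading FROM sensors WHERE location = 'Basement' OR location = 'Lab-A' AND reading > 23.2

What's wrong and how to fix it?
Bug: Without parentheses, AND is evaluated before OR, so the reading filter only applies to the 'Lab-A' branch

Fix: Add parentheses around the OR so the AND applies to both alternatives

Corrected query:
SELECT id, location, reading FROM sensors WHERE (location = 'Basement' OR location = 'Lab-A') AND reading > 23.2

Result:
id | location | reading
---+----------+--------
4  | Basement | 30     
5  | Lab-A    | 76.9   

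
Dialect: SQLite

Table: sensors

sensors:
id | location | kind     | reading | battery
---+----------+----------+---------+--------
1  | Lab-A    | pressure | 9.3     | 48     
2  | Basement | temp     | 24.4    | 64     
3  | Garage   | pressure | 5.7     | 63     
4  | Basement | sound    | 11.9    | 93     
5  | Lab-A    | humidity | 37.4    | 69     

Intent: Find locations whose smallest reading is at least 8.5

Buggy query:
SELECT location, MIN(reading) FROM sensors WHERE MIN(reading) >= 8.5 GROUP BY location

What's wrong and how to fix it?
Bug: MIN() in WHERE is a misuse of aggregate

Fix: Use HAVING for the per-group MIN condition

Corrected query:
SELECT location, MIN(reading) FROM sensors GROUP BY location HAVING MIN(reading) >= 8.5

Result:
location | MIN(reading)
---------+-------------
Basement | 11.9        
Lab-A    | 9.3         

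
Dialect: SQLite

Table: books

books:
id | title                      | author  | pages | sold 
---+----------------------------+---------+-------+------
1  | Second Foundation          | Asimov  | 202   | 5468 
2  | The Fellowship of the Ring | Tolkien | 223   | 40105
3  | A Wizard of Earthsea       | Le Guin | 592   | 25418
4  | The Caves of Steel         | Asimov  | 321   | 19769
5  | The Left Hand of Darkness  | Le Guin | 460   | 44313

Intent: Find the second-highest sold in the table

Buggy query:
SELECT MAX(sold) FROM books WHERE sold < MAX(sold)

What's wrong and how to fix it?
Bug: MAX(sold) on the right of the comparison is an aggregate-in-WHERE error

Fix: Compute the overall MAX in a subquery, then take MAX of rows below it

Corrected query:
SELECT MAX(sold) FROM books WHERE sold < (SELECT MAX(sold) FROM books)

Result:
MAX(sold)
---------
40105    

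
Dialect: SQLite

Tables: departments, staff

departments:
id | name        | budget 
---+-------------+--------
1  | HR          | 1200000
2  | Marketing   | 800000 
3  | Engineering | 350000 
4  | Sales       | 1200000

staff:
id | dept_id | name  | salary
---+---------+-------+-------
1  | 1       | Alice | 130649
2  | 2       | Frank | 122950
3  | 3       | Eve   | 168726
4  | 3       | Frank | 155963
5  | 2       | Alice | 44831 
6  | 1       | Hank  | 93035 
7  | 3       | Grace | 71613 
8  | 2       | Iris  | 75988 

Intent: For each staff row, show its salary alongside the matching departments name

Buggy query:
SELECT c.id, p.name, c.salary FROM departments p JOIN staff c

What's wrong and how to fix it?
Bug: JOIN with no ON clause produces a cartesian product; every staff row pairs with every departments row

Fix: Specify the join condition linking the foreign key to the parent id

Corrected query:
SELECT c.id, p.name, c.salary FROM departments p JOIN staff c ON c.dept_id = p.id

Result:
id | name        | salary
---+-------------+-------
1  | HR          | 130649
2  | Marketing   | 122950
3  | Engineering | 168726
4  | Engineering | 155963
5  | Marketing   | 44831 
6  | HR          | 93035 
7  | Engineering | 71613 
8  | Marketing   | 75988 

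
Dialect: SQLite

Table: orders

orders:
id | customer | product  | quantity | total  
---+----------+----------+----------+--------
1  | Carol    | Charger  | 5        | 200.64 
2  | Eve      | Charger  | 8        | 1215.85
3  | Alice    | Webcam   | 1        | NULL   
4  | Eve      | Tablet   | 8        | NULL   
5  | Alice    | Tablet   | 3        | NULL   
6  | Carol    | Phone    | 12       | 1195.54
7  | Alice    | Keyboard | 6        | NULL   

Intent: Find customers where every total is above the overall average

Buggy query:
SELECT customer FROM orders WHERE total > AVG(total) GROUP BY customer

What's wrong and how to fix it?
Bug: AVG() is an aggregate; it can't sit directly in WHERE

Fix: Use a subquery for AVG and a HAVING MIN(...) filter so the condition holds for every row in the group

Corrected query:
SELECT customer FROM orders GROUP BY customer HAVING MIN(total) > (SELECT AVG(total) FROM orders)

Result:
customer
--------
Eve     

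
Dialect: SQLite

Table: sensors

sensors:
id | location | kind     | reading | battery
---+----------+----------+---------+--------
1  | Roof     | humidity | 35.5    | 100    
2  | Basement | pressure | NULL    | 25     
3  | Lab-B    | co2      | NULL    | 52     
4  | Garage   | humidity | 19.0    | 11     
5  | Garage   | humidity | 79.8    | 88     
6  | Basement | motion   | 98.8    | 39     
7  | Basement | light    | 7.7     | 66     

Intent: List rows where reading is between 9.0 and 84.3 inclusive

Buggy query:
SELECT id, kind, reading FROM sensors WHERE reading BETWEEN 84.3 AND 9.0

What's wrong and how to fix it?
Bug: BETWEEN expects the lower bound first; with 84.3 AND 9.0 the range is empty

Fix: Swap the bounds so the smaller value comes first

Corrected query:
SELECT id, kind, reading FROM sensors WHERE reading BETWEEN 9.0 AND 84.3

Result:
id | kind     | reading
---+----------+--------
1  | humidity | 35.5   
4  | humidity | 19     
5  | humidity | 79.8   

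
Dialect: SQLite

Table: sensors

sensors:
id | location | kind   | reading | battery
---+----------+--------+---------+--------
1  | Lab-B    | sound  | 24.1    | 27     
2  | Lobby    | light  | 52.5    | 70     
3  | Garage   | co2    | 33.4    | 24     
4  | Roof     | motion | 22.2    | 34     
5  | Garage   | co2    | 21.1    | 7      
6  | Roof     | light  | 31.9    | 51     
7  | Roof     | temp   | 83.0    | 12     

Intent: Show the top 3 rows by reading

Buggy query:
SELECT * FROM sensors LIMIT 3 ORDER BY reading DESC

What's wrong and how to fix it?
Bug: ORDER BY cannot follow LIMIT; LIMIT is the final clause

Fix: Sort with ORDER BY, then apply LIMIT

Corrected query:
SELECT * FROM sensors ORDER BY reading DESC LIMIT 3

Result:
id | location | kind  | reading | battery
---+----------+-------+---------+--------
7  | Roof     | temp  | 83      | 12     
2  | Lobby    | light | 52.5    | 70     
3  | Garage   | co2   | 33.4    | 24     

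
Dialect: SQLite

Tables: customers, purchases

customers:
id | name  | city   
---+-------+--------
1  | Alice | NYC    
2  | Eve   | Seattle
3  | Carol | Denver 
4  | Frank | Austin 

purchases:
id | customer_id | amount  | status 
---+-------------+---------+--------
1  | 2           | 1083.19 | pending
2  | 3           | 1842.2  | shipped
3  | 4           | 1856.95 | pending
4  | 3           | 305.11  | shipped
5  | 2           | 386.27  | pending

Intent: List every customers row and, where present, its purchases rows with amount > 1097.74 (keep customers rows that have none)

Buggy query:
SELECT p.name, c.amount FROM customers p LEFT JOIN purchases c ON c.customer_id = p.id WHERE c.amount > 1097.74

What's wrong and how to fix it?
Bug: Filtering c.amount in WHERE discards the NULL rows produced by LEFT JOIN, turning it into an inner join

Fix: Move the right-table condition into the ON clause so unmatched parents are kept

Corrected query:
SELECT p.name, c.amount FROM customers p LEFT JOIN purchases c ON c.customer_id = p.id AND c.amount > 1097.74

Result:
name  | amount 
------+--------
Alice | NULL   
Eve   | NULL   
Carol | 1842.2 
Frank | 1856.95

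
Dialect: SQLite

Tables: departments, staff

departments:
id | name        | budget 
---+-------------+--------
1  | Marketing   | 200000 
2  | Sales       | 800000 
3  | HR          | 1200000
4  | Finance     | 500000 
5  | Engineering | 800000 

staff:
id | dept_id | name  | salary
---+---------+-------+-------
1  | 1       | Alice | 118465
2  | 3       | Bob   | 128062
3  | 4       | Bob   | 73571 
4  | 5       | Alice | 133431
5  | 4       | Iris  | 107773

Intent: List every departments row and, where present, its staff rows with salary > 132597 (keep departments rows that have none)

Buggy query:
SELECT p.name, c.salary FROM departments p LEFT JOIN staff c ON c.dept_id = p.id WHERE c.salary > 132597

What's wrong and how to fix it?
Bug: Filtering c.salary in WHERE discards the NULL rows produced by LEFT JOIN, turning it into an inner join

Fix: Move the right-table condition into the ON clause so unmatched parents are kept

Corrected query:
SELECT p.name, c.salary FROM departments p LEFT JOIN staff c ON c.dept_id = p.id AND c.salary > 132597

Result:
name        | salary
------------+-------
Marketing   | NULL  
Sales       | NULL  
HR          | NULL  
Finance     | NULL  
Engineering | 133431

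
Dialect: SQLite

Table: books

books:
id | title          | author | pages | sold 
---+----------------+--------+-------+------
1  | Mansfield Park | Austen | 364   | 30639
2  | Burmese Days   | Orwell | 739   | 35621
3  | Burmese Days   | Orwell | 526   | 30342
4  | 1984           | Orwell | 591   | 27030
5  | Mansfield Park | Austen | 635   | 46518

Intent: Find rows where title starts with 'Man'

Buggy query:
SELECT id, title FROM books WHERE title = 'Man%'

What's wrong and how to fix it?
Bug: '=' compares the literal string including the % character; pattern matching needs LIKE

Fix: Use LIKE for wildcard pattern matching

Corrected query:
SELECT id, title FROM books WHERE title LIKE 'Man%'

Result:
id | title         
---+---------------
1  | Mansfield Park
5  | Mansfield Park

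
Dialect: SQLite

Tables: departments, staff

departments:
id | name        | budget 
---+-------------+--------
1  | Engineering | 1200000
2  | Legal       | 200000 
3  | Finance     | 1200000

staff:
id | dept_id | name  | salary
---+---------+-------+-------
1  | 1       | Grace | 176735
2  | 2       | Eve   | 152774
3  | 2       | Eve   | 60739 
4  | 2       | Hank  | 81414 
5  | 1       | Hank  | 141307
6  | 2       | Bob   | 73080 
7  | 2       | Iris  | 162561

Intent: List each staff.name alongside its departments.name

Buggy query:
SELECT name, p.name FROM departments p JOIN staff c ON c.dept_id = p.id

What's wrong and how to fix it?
Bug: 'name' exists in both joined tables, so the database can't tell which one is meant

Fix: Prefix ambiguous columns with the table alias

Corrected query:
SELECT c.name, p.name FROM departments p JOIN staff c ON c.dept_id = p.id

Result:
name  | name       
------+------------
Grace | Engineering
Eve   | Legal      
Eve   | Legal      
Hank  | Legal      
Hank  | Engineering
Bob   | Legal      
Iris  | Legal      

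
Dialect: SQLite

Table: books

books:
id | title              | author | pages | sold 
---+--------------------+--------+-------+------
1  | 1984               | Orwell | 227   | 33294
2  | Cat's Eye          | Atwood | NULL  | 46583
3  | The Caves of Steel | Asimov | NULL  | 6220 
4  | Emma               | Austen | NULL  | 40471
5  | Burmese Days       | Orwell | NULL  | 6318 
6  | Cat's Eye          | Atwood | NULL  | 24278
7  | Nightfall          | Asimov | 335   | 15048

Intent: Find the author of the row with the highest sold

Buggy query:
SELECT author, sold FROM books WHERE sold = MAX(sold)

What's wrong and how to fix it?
Bug: MAX(sold) is an aggregate and cannot be used directly in WHERE

Fix: Use a subquery: WHERE sold = (SELECT MAX(sold) FROM books)

Corrected query:
SELECT author, sold FROM books WHERE sold = (SELECT MAX(sold) FROM books)

Result:
author | sold 
-------+------
Atwood | 46583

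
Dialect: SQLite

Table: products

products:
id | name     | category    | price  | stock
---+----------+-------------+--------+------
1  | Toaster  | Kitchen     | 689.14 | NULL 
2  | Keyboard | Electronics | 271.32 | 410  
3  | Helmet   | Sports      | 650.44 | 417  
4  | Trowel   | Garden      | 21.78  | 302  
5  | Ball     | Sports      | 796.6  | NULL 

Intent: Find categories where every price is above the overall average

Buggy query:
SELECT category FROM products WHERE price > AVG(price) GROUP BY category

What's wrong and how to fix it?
Bug: AVG() is an aggregate; it can't sit directly in WHERE

Fix: Compute the overall average in a scalar subquery and compare each group's MIN against it in HAVING

Corrected query:
SELECT category FROM products GROUP BY category HAVING MIN(price) > (SELECT AVG(price) FROM products)

Result:
category
--------
Kitchen 
Sports  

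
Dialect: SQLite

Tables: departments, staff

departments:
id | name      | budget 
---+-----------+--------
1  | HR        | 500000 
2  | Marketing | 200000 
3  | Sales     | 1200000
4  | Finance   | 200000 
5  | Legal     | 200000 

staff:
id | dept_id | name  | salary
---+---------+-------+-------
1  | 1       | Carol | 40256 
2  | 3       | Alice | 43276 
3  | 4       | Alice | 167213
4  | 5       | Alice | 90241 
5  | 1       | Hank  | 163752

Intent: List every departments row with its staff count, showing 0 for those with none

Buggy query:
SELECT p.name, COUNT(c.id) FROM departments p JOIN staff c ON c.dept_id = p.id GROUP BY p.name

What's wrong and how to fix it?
Bug: An inner join excludes parents with zero children

Fix: Switch to LEFT JOIN to retain unmatched parent rows

Corrected query:
SELECT p.name, COUNT(c.id) FROM departments p LEFT JOIN staff c ON c.dept_id = p.id GROUP BY p.name

Result:
name      | COUNT(c.id)
----------+------------
Finance   | 1          
HR        | 2          
Legal     | 1          
Marketing | 0          
Sales     | 1          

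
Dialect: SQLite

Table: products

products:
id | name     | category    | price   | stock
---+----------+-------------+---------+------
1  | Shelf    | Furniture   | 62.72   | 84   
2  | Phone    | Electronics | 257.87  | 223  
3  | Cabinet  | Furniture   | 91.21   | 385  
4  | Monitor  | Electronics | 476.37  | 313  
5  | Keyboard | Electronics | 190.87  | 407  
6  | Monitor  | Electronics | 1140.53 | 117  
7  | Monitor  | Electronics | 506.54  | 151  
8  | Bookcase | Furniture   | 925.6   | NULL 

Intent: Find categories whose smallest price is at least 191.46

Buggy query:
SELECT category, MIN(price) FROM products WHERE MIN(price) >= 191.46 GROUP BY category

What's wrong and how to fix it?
Bug: Aggregates like MIN are computed per group after WHERE runs

Fix: Replace WHERE with HAVING after the GROUP BY

Corrected query:
SELECT category, MIN(price) FROM products GROUP BY category HAVING MIN(price) >= 191.46

Result:
(no rows)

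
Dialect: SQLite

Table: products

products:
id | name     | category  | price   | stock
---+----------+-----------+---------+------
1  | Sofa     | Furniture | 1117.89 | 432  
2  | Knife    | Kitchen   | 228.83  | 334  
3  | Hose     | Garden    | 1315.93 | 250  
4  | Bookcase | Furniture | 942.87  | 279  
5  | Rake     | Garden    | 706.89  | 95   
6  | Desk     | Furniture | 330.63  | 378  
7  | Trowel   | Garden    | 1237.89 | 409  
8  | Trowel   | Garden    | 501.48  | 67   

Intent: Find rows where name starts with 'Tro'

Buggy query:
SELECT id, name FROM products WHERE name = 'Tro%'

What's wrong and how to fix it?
Bug: '=' compares the literal string including the % character; pattern matching needs LIKE

Fix: Use LIKE for wildcard pattern matching

Corrected query:
SELECT id, name FROM products WHERE name LIKE 'Tro%'

Result:
id | name  
---+-------
7  | Trowel
8  | Trowel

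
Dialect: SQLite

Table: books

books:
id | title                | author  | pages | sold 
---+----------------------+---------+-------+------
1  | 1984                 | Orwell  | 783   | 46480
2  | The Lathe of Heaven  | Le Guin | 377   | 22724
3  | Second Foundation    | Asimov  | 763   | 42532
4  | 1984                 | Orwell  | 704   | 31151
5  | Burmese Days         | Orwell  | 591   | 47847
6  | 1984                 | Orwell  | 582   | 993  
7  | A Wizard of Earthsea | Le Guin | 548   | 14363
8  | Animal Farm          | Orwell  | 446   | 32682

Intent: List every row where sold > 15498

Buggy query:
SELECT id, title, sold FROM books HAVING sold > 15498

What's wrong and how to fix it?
Bug: HAVING filters the output of aggregation, but this query has no GROUP BY and no aggregate functions, so SQLite rejects it (HAVING clause on a non-aggregate query); the condition here is per row

Fix: Use WHERE for row-level filtering

Corrected query:
SELECT id, title, sold FROM books WHERE sold > 15498

Result:
id | title               | sold 
---+---------------------+------
1  | 1984                | 46480
2  | The Lathe of Heaven | 22724
3  | Second Foundation   | 42532
4  | 1984                | 31151
5  | Burmese Days        | 47847
8  | Animal Farm         | 32682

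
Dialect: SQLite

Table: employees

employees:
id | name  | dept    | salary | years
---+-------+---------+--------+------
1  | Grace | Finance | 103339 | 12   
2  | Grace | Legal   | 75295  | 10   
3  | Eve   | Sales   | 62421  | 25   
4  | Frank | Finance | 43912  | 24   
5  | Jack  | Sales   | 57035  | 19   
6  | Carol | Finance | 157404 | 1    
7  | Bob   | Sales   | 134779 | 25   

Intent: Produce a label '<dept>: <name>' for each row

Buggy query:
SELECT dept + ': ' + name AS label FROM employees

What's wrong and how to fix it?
Bug: SQLite uses || for string concatenation; + coerces text to numbers (yielding 0)

Fix: Replace + with || to concatenate text

Corrected query:
SELECT dept || ': ' || name AS label FROM employees

Result:
label         
--------------
Finance: Grace
Legal: Grace  
Sales: Eve    
Finance: Frank
Sales: Jack   
Finance: Carol
Sales: Bob    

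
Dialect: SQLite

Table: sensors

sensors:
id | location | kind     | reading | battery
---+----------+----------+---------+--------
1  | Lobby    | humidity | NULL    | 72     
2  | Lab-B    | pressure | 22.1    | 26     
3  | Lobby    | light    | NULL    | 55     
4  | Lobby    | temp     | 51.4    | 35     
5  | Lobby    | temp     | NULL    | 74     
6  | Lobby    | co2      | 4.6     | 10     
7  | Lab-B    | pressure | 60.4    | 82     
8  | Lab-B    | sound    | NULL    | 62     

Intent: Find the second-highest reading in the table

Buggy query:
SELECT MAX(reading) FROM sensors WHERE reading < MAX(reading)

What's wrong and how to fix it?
Bug: MAX(reading) on the right of the comparison is an aggregate-in-WHERE error

Fix: Compute the overall MAX in a subquery, then take MAX of rows below it

Corrected query:
SELECT MAX(reading) FROM sensors WHERE reading < (SELECT MAX(reading) FROM sensors)

Result:
MAX(reading)
------------
51.4        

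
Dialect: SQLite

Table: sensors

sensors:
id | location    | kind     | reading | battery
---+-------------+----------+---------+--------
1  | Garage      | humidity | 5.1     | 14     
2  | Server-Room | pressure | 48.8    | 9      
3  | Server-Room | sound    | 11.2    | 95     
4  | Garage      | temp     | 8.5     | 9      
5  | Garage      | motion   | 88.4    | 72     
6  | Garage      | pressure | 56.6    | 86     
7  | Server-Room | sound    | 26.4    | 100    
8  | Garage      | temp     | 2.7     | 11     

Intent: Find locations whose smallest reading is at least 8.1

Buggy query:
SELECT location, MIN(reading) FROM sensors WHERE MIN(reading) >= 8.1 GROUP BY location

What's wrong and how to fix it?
Bug: Aggregates like MIN are computed per group after WHERE runs

Fix: Use HAVING for the per-group MIN condition

Corrected query:
SELECT location, MIN(reading) FROM sensors GROUP BY location HAVING MIN(reading) >= 8.1

Result:
location    | MIN(reading)
------------+-------------
Server-Room | 11.2        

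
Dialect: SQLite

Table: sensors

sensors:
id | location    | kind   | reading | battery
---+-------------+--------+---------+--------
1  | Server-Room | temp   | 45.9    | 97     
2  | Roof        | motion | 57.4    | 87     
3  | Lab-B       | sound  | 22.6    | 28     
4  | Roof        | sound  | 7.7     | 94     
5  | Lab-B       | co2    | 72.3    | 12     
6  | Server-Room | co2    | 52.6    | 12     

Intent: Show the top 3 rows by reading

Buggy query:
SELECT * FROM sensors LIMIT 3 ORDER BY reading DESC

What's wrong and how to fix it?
Bug: LIMIT must come after ORDER BY

Fix: Sort with ORDER BY, then apply LIMIT

Corrected query:
SELECT * FROM sensors ORDER BY reading DESC LIMIT 3

Result:
id | location    | kind   | reading | battery
---+-------------+--------+---------+--------
5  | Lab-B       | co2    | 72.3    | 12     
2  | Roof        | motion | 57.4    | 87     
6  | Server-Room | co2    | 52.6    | 12     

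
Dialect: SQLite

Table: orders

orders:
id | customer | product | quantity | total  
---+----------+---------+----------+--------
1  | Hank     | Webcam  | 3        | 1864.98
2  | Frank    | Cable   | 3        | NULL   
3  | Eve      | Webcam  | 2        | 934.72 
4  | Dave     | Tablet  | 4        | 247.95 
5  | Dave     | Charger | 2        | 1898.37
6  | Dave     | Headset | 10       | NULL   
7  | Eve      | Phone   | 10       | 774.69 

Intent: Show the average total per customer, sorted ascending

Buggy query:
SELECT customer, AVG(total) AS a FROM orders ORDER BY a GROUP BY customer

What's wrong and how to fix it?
Bug: GROUP BY must precede ORDER BY

Fix: Reorder: SELECT … FROM … GROUP BY … ORDER BY …

Corrected query:
SELECT customer, AVG(total) AS a FROM orders GROUP BY customer ORDER BY a

Result:
customer | a      
---------+--------
Frank    | NULL   
Eve      | 854.705
Dave     | 1073.16
Hank     | 1864.98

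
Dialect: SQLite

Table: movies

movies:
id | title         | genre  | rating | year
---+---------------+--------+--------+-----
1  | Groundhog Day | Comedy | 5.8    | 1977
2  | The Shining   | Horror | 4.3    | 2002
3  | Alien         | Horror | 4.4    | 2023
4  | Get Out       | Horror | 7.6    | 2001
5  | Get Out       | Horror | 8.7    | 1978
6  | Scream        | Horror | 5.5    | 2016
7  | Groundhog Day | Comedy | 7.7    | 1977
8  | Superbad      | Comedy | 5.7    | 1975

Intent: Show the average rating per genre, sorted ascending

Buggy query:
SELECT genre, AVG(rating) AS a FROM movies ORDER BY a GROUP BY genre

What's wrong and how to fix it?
Bug: GROUP BY must precede ORDER BY

Fix: Reorder: SELECT … FROM … GROUP BY … ORDER BY …

Corrected query:
SELECT genre, AVG(rating) AS a FROM movies GROUP BY genre ORDER BY a

Result:
genre  | a  
-------+----
Horror | 6.1
Comedy | 6.4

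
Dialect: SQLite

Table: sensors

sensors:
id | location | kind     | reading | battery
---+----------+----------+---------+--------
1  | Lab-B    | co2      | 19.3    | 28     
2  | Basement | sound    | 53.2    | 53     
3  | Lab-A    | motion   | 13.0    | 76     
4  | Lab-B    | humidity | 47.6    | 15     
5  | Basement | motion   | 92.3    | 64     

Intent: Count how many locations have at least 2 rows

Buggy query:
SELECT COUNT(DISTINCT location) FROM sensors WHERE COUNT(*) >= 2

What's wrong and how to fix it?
Bug: WHERE filters individual rows, not groups, so a group-level COUNT is invalid there

Fix: Use a subquery that GROUPs and filters with HAVING, then count its rows

Corrected query:
SELECT COUNT(*) FROM (SELECT location FROM sensors GROUP BY location HAVING COUNT(*) >= 2)

Result:
COUNT(*)
--------
2       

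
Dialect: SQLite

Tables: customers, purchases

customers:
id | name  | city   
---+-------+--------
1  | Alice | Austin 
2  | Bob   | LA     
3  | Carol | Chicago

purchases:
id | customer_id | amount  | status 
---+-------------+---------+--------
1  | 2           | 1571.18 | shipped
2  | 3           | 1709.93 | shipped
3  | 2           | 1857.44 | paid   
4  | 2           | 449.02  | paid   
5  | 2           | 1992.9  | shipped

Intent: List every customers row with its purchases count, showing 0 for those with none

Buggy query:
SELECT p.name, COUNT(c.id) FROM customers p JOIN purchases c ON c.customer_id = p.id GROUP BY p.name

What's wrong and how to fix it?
Bug: INNER JOIN drops customers rows that have no matching purchases rows

Fix: Use LEFT JOIN so parents without children still appear (COUNT(c.id) gives 0)

Corrected query:
SELECT p.name, COUNT(c.id) FROM customers p LEFT JOIN purchases c ON c.customer_id = p.id GROUP BY p.name

Result:
name  | COUNT(c.id)
------+------------
Alice | 0          
Bob   | 4          
Carol | 1          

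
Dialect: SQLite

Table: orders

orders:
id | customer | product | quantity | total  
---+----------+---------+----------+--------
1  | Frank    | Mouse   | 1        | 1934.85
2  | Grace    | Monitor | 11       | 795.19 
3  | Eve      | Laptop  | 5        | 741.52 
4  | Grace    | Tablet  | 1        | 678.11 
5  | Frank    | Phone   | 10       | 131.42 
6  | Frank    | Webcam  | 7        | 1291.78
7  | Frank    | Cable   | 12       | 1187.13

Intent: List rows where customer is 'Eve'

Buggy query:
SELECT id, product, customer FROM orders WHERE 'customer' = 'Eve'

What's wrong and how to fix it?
Bug: Single quotes denote string literals in SQL; the column name is being compared as a constant string

Fix: Remove the quotes around the column name (or use double quotes for an identifier)

Corrected query:
SELECT id, product, customer FROM orders WHERE customer = 'Eve'

Result:
id | product | customer
---+---------+---------
3  | Laptop  | Eve     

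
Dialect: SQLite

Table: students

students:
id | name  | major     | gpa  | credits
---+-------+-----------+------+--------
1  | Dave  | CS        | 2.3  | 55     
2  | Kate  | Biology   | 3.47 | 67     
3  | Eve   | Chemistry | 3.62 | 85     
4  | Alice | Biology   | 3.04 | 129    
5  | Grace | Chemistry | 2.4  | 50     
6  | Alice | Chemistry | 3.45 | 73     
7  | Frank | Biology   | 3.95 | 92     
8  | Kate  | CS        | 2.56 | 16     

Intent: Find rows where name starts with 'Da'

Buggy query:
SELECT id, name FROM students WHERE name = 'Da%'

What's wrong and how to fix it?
Bug: Wildcards only work with LIKE; '=' treats '%' as a literal character

Fix: Use LIKE for wildcard pattern matching

Corrected query:
SELECT id, name FROM students WHERE name LIKE 'Da%'

Result:
id | name
---+-----
1  | Dave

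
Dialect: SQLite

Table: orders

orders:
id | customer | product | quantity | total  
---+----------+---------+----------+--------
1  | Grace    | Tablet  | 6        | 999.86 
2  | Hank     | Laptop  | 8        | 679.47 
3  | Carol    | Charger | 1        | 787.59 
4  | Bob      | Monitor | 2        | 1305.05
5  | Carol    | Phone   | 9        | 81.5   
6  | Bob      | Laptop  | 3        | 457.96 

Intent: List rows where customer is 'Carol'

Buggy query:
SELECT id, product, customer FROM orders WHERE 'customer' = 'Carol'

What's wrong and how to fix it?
Bug: 'customer' in single quotes is a string literal, not the column; the comparison is literal-vs-literal and never true

Fix: Remove the quotes around the column name (or use double quotes for an identifier)

Corrected query:
SELECT id, product, customer FROM orders WHERE customer = 'Carol'

Result:
id | product | customer
---+---------+---------
3  | Charger | Carol   
5  | Phone   | Carol   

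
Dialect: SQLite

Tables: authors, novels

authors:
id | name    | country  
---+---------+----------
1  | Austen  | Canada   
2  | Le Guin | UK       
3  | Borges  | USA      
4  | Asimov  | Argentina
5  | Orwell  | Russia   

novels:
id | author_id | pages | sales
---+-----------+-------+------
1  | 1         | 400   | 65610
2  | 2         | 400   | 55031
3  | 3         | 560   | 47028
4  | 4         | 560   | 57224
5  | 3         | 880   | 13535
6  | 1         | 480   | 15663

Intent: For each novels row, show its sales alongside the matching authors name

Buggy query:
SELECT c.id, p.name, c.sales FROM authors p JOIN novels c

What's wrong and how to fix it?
Bug: Missing join condition: each novels row is matched to all authors rows instead of just its own

Fix: Specify the join condition linking the foreign key to the parent id

Corrected query:
SELECT c.id, p.name, c.sales FROM authors p JOIN novels c ON c.author_id = p.id

Result:
id | name    | sales
---+---------+------
1  | Austen  | 65610
2  | Le Guin | 55031
3  | Borges  | 47028
4  | Asimov  | 57224
5  | Borges  | 13535
6  | Austen  | 15663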